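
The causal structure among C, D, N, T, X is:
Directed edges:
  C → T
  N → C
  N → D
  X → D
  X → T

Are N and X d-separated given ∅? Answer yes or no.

Bayes-Ball from N | ∅ reaches {C,D,T}.
X ∉ reach(N|∅) ⇒ N ⊥ X | ∅.

Yes — N ⊥ X | ∅.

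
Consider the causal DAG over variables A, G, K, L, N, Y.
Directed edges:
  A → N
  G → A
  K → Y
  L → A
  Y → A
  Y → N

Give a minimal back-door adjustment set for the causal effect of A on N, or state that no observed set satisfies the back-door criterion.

desc(A)\{A}={N}; candidates ⊆ {G,K,L,Y}.
size 0: {}; under {} A still reaches {G,K,L,N,Y} ∋ N.
{Y}: A⊥N given {Y} in G with A→· removed — back-door holds.

A→N: minimal back-door set {Y}.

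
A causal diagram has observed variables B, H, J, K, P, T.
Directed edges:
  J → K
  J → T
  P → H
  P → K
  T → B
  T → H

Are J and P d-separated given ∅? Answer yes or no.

Yes — J ⊥ P | ∅.

Bayes-Ball from J | ∅ reaches {B,H,K,T}.
P ∉ reach(J|∅) ⇒ J ⊥ P | ∅.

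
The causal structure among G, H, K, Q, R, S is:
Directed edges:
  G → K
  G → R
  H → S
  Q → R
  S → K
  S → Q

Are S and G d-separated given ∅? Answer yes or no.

Yes — S ⊥ G | ∅.

Bayes-Ball from S | ∅ reaches {H,K,Q,R}.
G ∉ reach(S|∅) ⇒ S ⊥ G | ∅.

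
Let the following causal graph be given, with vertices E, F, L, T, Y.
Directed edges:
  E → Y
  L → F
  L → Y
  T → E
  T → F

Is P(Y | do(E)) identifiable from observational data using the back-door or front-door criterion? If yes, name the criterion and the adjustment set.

desc(E)\{E}={Y}; candidates ⊆ {F,L,T}.
∅: E⊥Y given ∅ in G with E→· removed — back-door holds.
P(Y|do(E)) = P(Y|E) — no adjustment needed.

P(Y|do(E)): backdoor, adjust for ∅.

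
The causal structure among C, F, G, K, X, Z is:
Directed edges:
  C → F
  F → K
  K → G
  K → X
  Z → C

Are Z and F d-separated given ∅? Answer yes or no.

Bayes-Ball from Z | ∅ reaches {C,F,G,K,X}.
F ∈ reach(Z|∅) ⇒ Z ⊥̸ F | ∅.

No — Z and F are d-connected given ∅.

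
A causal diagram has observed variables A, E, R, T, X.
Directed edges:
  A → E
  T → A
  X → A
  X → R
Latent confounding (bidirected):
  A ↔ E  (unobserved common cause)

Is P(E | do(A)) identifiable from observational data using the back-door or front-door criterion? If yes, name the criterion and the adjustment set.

desc(A)\{A}={E}; candidates ⊆ {R,T,X}.
A↔E: latent back-door arc(s) into A.
size 0: {}; under {} A still reaches {E,R,T,X} ∋ E.
size 1: {R}, {T}, {X}; under {R} A still reaches {E,T,X} ∋ E.
size 2: {R,T}, {R,X}, {T,X}; under {R,T} A still reaches {E,X} ∋ E.
A↔E cannot be blocked by any observed set — no back-door set.
No mediator lies on a directed A→…→E path.
Neither criterion identifies P(E|do(A)) in this graph.

P(E|do(A)): not identifiable (no BD/FD set).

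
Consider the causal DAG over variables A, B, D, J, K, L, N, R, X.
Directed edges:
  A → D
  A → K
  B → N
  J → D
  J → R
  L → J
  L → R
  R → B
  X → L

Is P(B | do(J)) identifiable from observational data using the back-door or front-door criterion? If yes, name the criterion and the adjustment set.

desc(J)\{J}={B,D,N,R}; candidates ⊆ {A,K,L,X}.
size 0: {}; under {} J still reaches {B,L,N,R,X} ∋ B.
{L}: J⊥B given {L} in G with J→· removed — back-door holds.
P(B|do(J)) = Σ_{L} P(B|J,L)·P(L).

P(B|do(J)): backdoor, adjust for {L}.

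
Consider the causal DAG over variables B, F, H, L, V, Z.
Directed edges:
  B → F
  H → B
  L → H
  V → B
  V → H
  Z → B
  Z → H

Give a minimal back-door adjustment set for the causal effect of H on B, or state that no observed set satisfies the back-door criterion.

H→B: minimal back-door set {V, Z}.

desc(H)\{H}={B,F}; candidates ⊆ {L,V,Z}.
size 0: {}; under {} H still reaches {B,F,L,V,Z} ∋ B.
size 1: {L}, {V}, {Z}; under {L} H still reaches {B,F,V,Z} ∋ B.
{V,Z}: H⊥B given {V,Z} in G with H→· removed — back-door holds.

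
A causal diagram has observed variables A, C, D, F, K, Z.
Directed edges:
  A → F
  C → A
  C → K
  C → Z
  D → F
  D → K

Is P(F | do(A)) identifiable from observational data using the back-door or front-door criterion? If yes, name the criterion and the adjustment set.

desc(A)\{A}={F}; candidates ⊆ {C,D,K,Z}.
∅: A⊥F given ∅ in G with A→· removed — back-door holds.
P(F|do(A)) = P(F|A) — no adjustment needed.

P(F|do(A)): backdoor, adjust for ∅.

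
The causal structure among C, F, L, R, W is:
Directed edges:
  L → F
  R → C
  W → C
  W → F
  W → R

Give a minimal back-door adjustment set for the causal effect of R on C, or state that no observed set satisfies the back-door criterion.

desc(R)\{R}={C}; candidates ⊆ {F,L,W}.
size 0: {}; under {} R still reaches {C,F,W} ∋ C.
{W}: R⊥C given {W} in G with R→· removed — back-door holds.

R→C: minimal back-door set {W}.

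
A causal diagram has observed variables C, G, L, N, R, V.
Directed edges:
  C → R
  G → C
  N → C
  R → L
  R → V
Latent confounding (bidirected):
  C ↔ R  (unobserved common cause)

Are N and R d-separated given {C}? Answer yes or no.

No — N and R are d-connected given {C}.

Bayes-Ball from N | {C} reaches {G,L,R,V}.
R ∈ reach(N|{C}) ⇒ N ⊥̸ R | {C}.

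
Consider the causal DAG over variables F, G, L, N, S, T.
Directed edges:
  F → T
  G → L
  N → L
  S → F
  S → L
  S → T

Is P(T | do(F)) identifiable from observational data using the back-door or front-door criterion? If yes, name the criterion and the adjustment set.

desc(F)\{F}={T}; candidates ⊆ {G,L,N,S}.
size 0: {}; under {} F still reaches {L,S,T} ∋ T.
{S}: F⊥T given {S} in G with F→· removed — back-door holds.
P(T|do(F)) = Σ_{S} P(T|F,S)·P(S).

P(T|do(F)): backdoor, adjust for {S}.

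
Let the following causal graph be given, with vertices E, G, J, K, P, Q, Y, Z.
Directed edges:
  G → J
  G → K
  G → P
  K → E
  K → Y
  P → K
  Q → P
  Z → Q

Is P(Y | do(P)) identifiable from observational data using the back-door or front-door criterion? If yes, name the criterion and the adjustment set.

desc(P)\{P}={E,K,Y}; candidates ⊆ {G,J,Q,Z}.
size 0: {}; under {} P still reaches {E,G,J,K,Q,Y,Z} ∋ Y.
{G}: P⊥Y given {G} in G with P→· removed — back-door holds.
P(Y|do(P)) = Σ_{G} P(Y|P,G)·P(G).

P(Y|do(P)): backdoor, adjust for {G}.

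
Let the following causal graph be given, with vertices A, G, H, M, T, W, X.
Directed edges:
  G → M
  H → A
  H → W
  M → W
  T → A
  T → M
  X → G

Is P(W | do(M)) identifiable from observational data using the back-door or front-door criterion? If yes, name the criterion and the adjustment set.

P(W|do(M)): backdoor, adjust for ∅.

desc(M)\{M}={W}; candidates ⊆ {A,G,H,T,X}.
∅: M⊥W given ∅ in G with M→· removed — back-door holds.
P(W|do(M)) = P(W|M) — no adjustment needed.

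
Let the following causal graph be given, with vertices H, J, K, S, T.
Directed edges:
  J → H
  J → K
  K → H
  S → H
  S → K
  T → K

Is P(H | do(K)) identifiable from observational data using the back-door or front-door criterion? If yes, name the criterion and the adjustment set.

P(H|do(K)): backdoor, adjust for {J, S}.

desc(K)\{K}={H}; candidates ⊆ {J,S,T}.
size 0: {}; under {} K still reaches {H,J,S,T} ∋ H.
size 1: {J}, {S}, {T}; under {J} K still reaches {H,S,T} ∋ H.
{J,S}: K⊥H given {J,S} in G with K→· removed — back-door holds.
P(H|do(K)) = Σ_{J,S} P(H|K,J,S)·P(J,S).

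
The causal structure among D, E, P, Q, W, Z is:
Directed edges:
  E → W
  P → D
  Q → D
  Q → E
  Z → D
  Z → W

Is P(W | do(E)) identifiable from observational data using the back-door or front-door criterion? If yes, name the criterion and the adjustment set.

P(W|do(E)): backdoor, adjust for ∅.

desc(E)\{E}={W}; candidates ⊆ {D,P,Q,Z}.
∅: E⊥W given ∅ in G with E→· removed — back-door holds.
P(W|do(E)) = P(W|E) — no adjustment needed.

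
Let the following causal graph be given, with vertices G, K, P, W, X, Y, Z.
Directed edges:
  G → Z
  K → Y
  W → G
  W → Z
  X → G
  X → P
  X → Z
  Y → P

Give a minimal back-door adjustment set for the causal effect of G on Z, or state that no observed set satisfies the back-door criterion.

desc(G)\{G}={Z}; candidates ⊆ {K,P,W,X,Y}.
size 0: {}; under {} G still reaches {P,W,X,Z} ∋ Z.
size 1: {K}, {P}, {W} …(+2); under {K} G still reaches {P,W,X,Z} ∋ Z.
{W,X}: G⊥Z given {W,X} in G with G→· removed — back-door holds.

G→Z: minimal back-door set {W, X}.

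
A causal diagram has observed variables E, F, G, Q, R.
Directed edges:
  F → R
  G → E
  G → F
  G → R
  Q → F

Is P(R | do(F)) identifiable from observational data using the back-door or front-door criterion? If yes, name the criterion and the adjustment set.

desc(F)\{F}={R}; candidates ⊆ {E,G,Q}.
size 0: {}; under {} F still reaches {E,G,Q,R} ∋ R.
{G}: F⊥R given {G} in G with F→· removed — back-door holds.
P(R|do(F)) = Σ_{G} P(R|F,G)·P(G).

P(R|do(F)): backdoor, adjust for {G}.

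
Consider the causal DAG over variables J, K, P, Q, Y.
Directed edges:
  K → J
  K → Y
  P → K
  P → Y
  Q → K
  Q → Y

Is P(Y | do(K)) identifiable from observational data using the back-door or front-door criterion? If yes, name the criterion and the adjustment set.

desc(K)\{K}={J,Y}; candidates ⊆ {P,Q}.
size 0: {}; under {} K still reaches {P,Q,Y} ∋ Y.
size 1: {P}, {Q}; under {P} K still reaches {Q,Y} ∋ Y.
{P,Q}: K⊥Y given {P,Q} in G with K→· removed — back-door holds.
P(Y|do(K)) = Σ_{P,Q} P(Y|K,P,Q)·P(P,Q).

P(Y|do(K)): backdoor, adjust for {P, Q}.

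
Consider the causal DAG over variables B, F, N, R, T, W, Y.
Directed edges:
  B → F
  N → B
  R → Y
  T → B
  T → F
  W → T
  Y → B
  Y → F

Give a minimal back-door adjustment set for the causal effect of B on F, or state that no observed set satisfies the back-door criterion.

desc(B)\{B}={F}; candidates ⊆ {N,R,T,W,Y}.
size 0: {}; under {} B still reaches {F,N,R,T,W,Y} ∋ F.
size 1: {N}, {R}, {T} …(+2); under {N} B still reaches {F,R,T,W,Y} ∋ F.
{T,Y}: B⊥F given {T,Y} in G with B→· removed — back-door holds.

B→F: minimal back-door set {T, Y}.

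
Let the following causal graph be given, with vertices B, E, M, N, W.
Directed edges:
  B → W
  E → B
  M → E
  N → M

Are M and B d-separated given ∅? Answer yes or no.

No — M and B are d-connected given ∅.

Bayes-Ball from M | ∅ reaches {B,E,N,W}.
B ∈ reach(M|∅) ⇒ M ⊥̸ B | ∅.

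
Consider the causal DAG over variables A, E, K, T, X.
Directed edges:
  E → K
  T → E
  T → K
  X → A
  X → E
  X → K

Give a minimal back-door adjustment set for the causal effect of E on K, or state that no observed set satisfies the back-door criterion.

E→K: minimal back-door set {T, X}.

desc(E)\{E}={K}; candidates ⊆ {A,T,X}.
size 0: {}; under {} E still reaches {A,K,T,X} ∋ K.
size 1: {A}, {T}, {X}; under {A} E still reaches {K,T,X} ∋ K.
{T,X}: E⊥K given {T,X} in G with E→· removed — back-door holds.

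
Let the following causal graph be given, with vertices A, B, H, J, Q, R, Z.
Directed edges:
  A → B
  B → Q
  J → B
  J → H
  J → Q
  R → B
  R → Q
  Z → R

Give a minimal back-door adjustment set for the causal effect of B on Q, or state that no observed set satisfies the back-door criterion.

B→Q: minimal back-door set {J, R}.

desc(B)\{B}={Q}; candidates ⊆ {A,H,J,R,Z}.
size 0: {}; under {} B still reaches {A,H,J,Q,R,Z} ∋ Q.
size 1: {A}, {H}, {J} …(+2); under {A} B still reaches {H,J,Q,R,Z} ∋ Q.
{J,R}: B⊥Q given {J,R} in G with B→· removed — back-door holds.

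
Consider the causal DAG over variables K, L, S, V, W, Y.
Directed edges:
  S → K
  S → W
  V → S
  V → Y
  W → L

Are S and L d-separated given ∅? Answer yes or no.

No — S and L are d-connected given ∅.

Bayes-Ball from S | ∅ reaches {K,L,V,W,Y}.
L ∈ reach(S|∅) ⇒ S ⊥̸ L | ∅.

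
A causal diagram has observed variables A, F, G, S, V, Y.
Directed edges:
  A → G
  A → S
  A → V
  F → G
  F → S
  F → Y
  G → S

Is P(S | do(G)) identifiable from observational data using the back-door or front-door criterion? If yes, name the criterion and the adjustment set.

P(S|do(G)): backdoor, adjust for {A, F}.

desc(G)\{G}={S}; candidates ⊆ {A,F,V,Y}.
size 0: {}; under {} G still reaches {A,F,S,V,Y} ∋ S.
size 1: {A}, {F}, {V} …(+1); under {A} G still reaches {F,S,Y} ∋ S.
{A,F}: G⊥S given {A,F} in G with G→· removed — back-door holds.
P(S|do(G)) = Σ_{A,F} P(S|G,A,F)·P(A,F).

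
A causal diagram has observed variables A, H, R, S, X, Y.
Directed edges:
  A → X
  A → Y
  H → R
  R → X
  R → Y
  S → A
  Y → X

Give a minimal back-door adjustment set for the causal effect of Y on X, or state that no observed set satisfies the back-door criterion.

desc(Y)\{Y}={X}; candidates ⊆ {A,H,R,S}.
size 0: {}; under {} Y still reaches {A,H,R,S,X} ∋ X.
size 1: {A}, {H}, {R} …(+1); under {A} Y still reaches {H,R,X} ∋ X.
{A,R}: Y⊥X given {A,R} in G with Y→· removed — back-door holds.

Y→X: minimal back-door set {A, R}.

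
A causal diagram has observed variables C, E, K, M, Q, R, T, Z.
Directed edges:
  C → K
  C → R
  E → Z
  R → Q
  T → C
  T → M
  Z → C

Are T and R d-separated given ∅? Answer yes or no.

Bayes-Ball from T | ∅ reaches {C,K,M,Q,R}.
R ∈ reach(T|∅) ⇒ T ⊥̸ R | ∅.

No — T and R are d-connected given ∅.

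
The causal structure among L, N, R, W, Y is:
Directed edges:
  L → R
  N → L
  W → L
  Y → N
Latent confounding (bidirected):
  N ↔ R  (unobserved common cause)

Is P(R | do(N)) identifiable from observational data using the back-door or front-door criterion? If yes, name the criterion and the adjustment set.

desc(N)\{N}={L,R}; candidates ⊆ {W,Y}.
N↔R: latent back-door arc(s) into N.
size 0: {}; under {} N still reaches {R,Y} ∋ R.
size 1: {W}, {Y}; under {W} N still reaches {R,Y} ∋ R.
size 2: {W,Y}; under {W,Y} N still reaches {R} ∋ R.
N↔R cannot be blocked by any observed set — no back-door set.
{L}: (i) intercepts every directed N→R path; (ii) no back-door N→{L}; (iii) {N} blocks every back-door {L}→R. Front-door holds.
P(R|do(N)) = Σ_{L} P(L|N) Σ_{N'} P(R|L,N')P(N').

P(R|do(N)): frontdoor, adjust for {L}.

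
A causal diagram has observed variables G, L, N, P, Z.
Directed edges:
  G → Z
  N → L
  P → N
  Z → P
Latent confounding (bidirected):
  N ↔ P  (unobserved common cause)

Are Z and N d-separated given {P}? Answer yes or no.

Bayes-Ball from Z | {P} reaches {G,L,N}.
N ∈ reach(Z|{P}) ⇒ Z ⊥̸ N | {P}.

No — Z and N are d-connected given {P}.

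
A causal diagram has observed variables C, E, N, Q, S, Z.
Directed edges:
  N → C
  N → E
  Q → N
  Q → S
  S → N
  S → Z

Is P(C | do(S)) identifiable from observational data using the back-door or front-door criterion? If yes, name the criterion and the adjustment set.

desc(S)\{S}={C,E,N,Z}; candidates ⊆ {Q}.
size 0: {}; under {} S still reaches {C,E,N,Q} ∋ C.
{Q}: S⊥C given {Q} in G with S→· removed — back-door holds.
P(C|do(S)) = Σ_{Q} P(C|S,Q)·P(Q).

P(C|do(S)): backdoor, adjust for {Q}.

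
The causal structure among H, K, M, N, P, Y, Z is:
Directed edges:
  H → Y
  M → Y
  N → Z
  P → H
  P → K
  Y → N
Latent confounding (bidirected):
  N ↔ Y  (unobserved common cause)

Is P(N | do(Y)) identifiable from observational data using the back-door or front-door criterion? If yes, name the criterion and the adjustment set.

desc(Y)\{Y}={N,Z}; candidates ⊆ {H,K,M,P}.
Y↔N: latent back-door arc(s) into Y.
size 0: {}; under {} Y still reaches {H,K,M,N,P,Z} ∋ N.
size 1: {H}, {K}, {M} …(+1); under {H} Y still reaches {M,N,Z} ∋ N.
size 2: {H,K}, {H,M}, {H,P} …(+3); under {H,K} Y still reaches {M,N,Z} ∋ N.
Y↔N cannot be blocked by any observed set — no back-door set.
No mediator lies on a directed Y→…→N path.
Neither criterion identifies P(N|do(Y)) in this graph.

P(N|do(Y)): not identifiable (no BD/FD set).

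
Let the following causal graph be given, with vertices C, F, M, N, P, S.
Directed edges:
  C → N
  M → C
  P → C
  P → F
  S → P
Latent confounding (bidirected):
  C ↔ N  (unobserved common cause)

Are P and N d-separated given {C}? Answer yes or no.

Bayes-Ball from P | {C} reaches {F,M,N,S}.
N ∈ reach(P|{C}) ⇒ P ⊥̸ N | {C}.

No — P and N are d-connected given {C}.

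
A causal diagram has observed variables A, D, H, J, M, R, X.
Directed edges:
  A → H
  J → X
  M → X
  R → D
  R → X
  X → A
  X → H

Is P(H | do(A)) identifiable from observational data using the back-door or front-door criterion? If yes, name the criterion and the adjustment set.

desc(A)\{A}={H}; candidates ⊆ {D,J,M,R,X}.
size 0: {}; under {} A still reaches {D,H,J,M,R,X} ∋ H.
{X}: A⊥H given {X} in G with A→· removed — back-door holds.
P(H|do(A)) = Σ_{X} P(H|A,X)·P(X).

P(H|do(A)): backdoor, adjust for {X}.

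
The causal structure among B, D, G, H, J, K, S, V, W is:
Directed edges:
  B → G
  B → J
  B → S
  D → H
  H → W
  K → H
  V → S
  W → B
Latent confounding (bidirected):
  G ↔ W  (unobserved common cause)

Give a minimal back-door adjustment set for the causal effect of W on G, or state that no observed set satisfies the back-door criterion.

desc(W)\{W}={B,G,J,S}; candidates ⊆ {D,H,K,V}.
W↔G: latent back-door arc(s) into W.
size 0: {}; under {} W still reaches {D,G,H,K} ∋ G.
size 1: {D}, {H}, {K} …(+1); under {D} W still reaches {G,H,K} ∋ G.
size 2: {D,H}, {D,K}, {D,V} …(+3); under {D,H} W still reaches {G} ∋ G.
W↔G cannot be blocked by any observed set — no back-door set.

W→G: no observed back-door set.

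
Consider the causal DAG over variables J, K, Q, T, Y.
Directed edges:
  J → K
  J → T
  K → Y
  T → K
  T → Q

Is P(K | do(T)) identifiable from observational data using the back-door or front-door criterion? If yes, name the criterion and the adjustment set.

P(K|do(T)): backdoor, adjust for {J}.

desc(T)\{T}={K,Q,Y}; candidates ⊆ {J}.
size 0: {}; under {} T still reaches {J,K,Y} ∋ K.
{J}: T⊥K given {J} in G with T→· removed — back-door holds.
P(K|do(T)) = Σ_{J} P(K|T,J)·P(J).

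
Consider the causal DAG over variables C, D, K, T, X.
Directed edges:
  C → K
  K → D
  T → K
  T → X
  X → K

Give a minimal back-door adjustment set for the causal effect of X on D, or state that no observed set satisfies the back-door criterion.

X→D: minimal back-door set {T}.

desc(X)\{X}={D,K}; candidates ⊆ {C,T}.
size 0: {}; under {} X still reaches {D,K,T} ∋ D.
{T}: X⊥D given {T} in G with X→· removed — back-door holds.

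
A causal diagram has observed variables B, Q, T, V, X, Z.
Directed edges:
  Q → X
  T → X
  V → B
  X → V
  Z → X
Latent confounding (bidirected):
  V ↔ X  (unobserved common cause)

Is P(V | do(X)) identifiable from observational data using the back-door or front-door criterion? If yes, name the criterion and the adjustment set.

desc(X)\{X}={B,V}; candidates ⊆ {Q,T,Z}.
X↔V: latent back-door arc(s) into X.
size 0: {}; under {} X still reaches {B,Q,T,V,Z} ∋ V.
size 1: {Q}, {T}, {Z}; under {Q} X still reaches {B,T,V,Z} ∋ V.
size 2: {Q,T}, {Q,Z}, {T,Z}; under {Q,T} X still reaches {B,V,Z} ∋ V.
X↔V cannot be blocked by any observed set — no back-door set.
No mediator lies on a directed X→…→V path.
Neither criterion identifies P(V|do(X)) in this graph.

P(V|do(X)): not identifiable (no BD/FD set).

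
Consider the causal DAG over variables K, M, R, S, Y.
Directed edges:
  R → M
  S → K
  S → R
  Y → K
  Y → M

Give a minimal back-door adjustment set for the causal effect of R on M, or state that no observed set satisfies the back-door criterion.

R→M: minimal back-door set ∅.

desc(R)\{R}={M}; candidates ⊆ {K,S,Y}.
∅: R⊥M given ∅ in G with R→· removed — back-door holds.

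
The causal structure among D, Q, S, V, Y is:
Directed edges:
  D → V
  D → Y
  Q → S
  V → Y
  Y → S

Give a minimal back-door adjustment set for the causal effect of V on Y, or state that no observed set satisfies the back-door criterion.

V→Y: minimal back-door set {D}.

desc(V)\{V}={S,Y}; candidates ⊆ {D,Q}.
size 0: {}; under {} V still reaches {D,S,Y} ∋ Y.
{D}: V⊥Y given {D} in G with V→· removed — back-door holds.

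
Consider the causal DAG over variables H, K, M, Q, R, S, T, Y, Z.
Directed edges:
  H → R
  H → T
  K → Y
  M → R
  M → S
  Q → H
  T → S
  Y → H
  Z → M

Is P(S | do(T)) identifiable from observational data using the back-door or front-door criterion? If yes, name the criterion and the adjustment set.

P(S|do(T)): backdoor, adjust for ∅.

desc(T)\{T}={S}; candidates ⊆ {H,K,M,Q,R,Y,Z}.
∅: T⊥S given ∅ in G with T→· removed — back-door holds.
P(S|do(T)) = P(S|T) — no adjustment needed.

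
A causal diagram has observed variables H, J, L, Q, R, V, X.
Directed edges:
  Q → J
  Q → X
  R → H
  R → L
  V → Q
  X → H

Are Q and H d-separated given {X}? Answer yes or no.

Bayes-Ball from Q | {X} reaches {J,V}.
H ∉ reach(Q|{X}) ⇒ Q ⊥ H | {X}.

Yes — Q ⊥ H | {X}.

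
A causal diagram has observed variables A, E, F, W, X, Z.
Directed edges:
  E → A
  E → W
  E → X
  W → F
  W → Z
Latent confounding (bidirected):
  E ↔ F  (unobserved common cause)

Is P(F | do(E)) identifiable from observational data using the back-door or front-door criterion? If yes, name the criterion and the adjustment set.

desc(E)\{E}={A,F,W,X,Z}; candidates ⊆ {—}.
E↔F: latent back-door arc(s) into E.
size 0: {}; under {} E still reaches {F} ∋ F.
E↔F cannot be blocked by any observed set — no back-door set.
{W}: (i) intercepts every directed E→F path; (ii) no back-door E→{W}; (iii) {E} blocks every back-door {W}→F. Front-door holds.
P(F|do(E)) = Σ_{W} P(W|E) Σ_{E'} P(F|W,E')P(E').

P(F|do(E)): frontdoor, adjust for {W}.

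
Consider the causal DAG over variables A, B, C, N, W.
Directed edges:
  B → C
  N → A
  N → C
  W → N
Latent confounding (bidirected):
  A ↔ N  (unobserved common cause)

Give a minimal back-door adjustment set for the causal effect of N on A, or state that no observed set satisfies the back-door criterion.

N→A: no observed back-door set.

desc(N)\{N}={A,C}; candidates ⊆ {B,W}.
N↔A: latent back-door arc(s) into N.
size 0: {}; under {} N still reaches {A,W} ∋ A.
size 1: {B}, {W}; under {B} N still reaches {A,W} ∋ A.
size 2: {B,W}; under {B,W} N still reaches {A} ∋ A.
N↔A cannot be blocked by any observed set — no back-door set.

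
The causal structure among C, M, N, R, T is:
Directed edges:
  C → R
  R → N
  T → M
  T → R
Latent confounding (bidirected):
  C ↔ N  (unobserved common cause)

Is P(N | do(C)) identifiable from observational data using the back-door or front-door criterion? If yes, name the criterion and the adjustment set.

P(N|do(C)): frontdoor, adjust for {R}.

desc(C)\{C}={N,R}; candidates ⊆ {M,T}.
C↔N: latent back-door arc(s) into C.
size 0: {}; under {} C still reaches {N} ∋ N.
size 1: {M}, {T}; under {M} C still reaches {N} ∋ N.
size 2: {M,T}; under {M,T} C still reaches {N} ∋ N.
C↔N cannot be blocked by any observed set — no back-door set.
{R}: (i) intercepts every directed C→N path; (ii) no back-door C→{R}; (iii) {C} blocks every back-door {R}→N. Front-door holds.
P(N|do(C)) = Σ_{R} P(R|C) Σ_{C'} P(N|R,C')P(C').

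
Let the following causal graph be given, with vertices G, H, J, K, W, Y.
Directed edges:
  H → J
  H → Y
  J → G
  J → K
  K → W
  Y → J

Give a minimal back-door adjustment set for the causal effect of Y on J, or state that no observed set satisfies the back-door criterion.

desc(Y)\{Y}={G,J,K,W}; candidates ⊆ {H}.
size 0: {}; under {} Y still reaches {G,H,J,K,W} ∋ J.
{H}: Y⊥J given {H} in G with Y→· removed — back-door holds.

Y→J: minimal back-door set {H}.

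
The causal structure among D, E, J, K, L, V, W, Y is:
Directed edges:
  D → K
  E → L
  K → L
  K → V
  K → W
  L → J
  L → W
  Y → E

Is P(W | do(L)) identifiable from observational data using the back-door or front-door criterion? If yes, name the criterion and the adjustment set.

desc(L)\{L}={J,W}; candidates ⊆ {D,E,K,V,Y}.
size 0: {}; under {} L still reaches {D,E,K,V,W,Y} ∋ W.
{K}: L⊥W given {K} in G with L→· removed — back-door holds.
P(W|do(L)) = Σ_{K} P(W|L,K)·P(K).

P(W|do(L)): backdoor, adjust for {K}.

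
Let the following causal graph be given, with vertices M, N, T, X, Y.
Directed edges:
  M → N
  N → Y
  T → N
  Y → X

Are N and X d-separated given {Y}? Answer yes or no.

Yes — N ⊥ X | {Y}.

Bayes-Ball from N | {Y} reaches {M,T}.
X ∉ reach(N|{Y}) ⇒ N ⊥ X | {Y}.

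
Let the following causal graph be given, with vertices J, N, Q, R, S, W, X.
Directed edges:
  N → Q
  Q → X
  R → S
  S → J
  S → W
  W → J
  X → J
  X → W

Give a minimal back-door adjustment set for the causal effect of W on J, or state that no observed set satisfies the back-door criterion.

W→J: minimal back-door set {S, X}.

desc(W)\{W}={J}; candidates ⊆ {N,Q,R,S,X}.
size 0: {}; under {} W still reaches {J,N,Q,R,S,X} ∋ J.
size 1: {N}, {Q}, {R} …(+2); under {N} W still reaches {J,Q,R,S,X} ∋ J.
{S,X}: W⊥J given {S,X} in G with W→· removed — back-door holds.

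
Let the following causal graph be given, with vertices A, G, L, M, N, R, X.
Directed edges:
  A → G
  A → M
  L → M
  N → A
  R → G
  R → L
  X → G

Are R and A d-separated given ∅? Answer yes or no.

Yes — R ⊥ A | ∅.

Bayes-Ball from R | ∅ reaches {G,L,M}.
A ∉ reach(R|∅) ⇒ R ⊥ A | ∅.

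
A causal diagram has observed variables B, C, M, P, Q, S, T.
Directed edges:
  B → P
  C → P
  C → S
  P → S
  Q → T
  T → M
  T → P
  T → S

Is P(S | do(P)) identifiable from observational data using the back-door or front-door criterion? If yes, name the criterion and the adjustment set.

P(S|do(P)): backdoor, adjust for {C, T}.

desc(P)\{P}={S}; candidates ⊆ {B,C,M,Q,T}.
size 0: {}; under {} P still reaches {B,C,M,Q,S,T} ∋ S.
size 1: {B}, {C}, {M} …(+2); under {B} P still reaches {C,M,Q,S,T} ∋ S.
{C,T}: P⊥S given {C,T} in G with P→· removed — back-door holds.
P(S|do(P)) = Σ_{C,T} P(S|P,C,T)·P(C,T).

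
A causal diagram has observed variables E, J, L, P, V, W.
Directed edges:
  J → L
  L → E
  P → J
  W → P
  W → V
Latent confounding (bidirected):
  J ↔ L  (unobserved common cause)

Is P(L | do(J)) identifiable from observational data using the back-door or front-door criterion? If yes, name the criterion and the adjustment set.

desc(J)\{J}={E,L}; candidates ⊆ {P,V,W}.
J↔L: latent back-door arc(s) into J.
size 0: {}; under {} J still reaches {E,L,P,V,W} ∋ L.
size 1: {P}, {V}, {W}; under {P} J still reaches {E,L} ∋ L.
size 2: {P,V}, {P,W}, {V,W}; under {P,V} J still reaches {E,L} ∋ L.
J↔L cannot be blocked by any observed set — no back-door set.
No mediator lies on a directed J→…→L path.
Neither criterion identifies P(L|do(J)) in this graph.

P(L|do(J)): not identifiable (no BD/FD set).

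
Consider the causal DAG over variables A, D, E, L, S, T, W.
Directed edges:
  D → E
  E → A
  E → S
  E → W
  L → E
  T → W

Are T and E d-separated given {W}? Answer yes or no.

No — T and E are d-connected given {W}.

Bayes-Ball from T | {W} reaches {A,D,E,L,S}.
E ∈ reach(T|{W}) ⇒ T ⊥̸ E | {W}.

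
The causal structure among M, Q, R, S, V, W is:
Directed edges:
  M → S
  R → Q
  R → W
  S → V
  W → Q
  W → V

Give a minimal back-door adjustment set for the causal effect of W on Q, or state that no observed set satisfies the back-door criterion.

W→Q: minimal back-door set {R}.

desc(W)\{W}={Q,V}; candidates ⊆ {M,R,S}.
size 0: {}; under {} W still reaches {Q,R} ∋ Q.
{R}: W⊥Q given {R} in G with W→· removed — back-door holds.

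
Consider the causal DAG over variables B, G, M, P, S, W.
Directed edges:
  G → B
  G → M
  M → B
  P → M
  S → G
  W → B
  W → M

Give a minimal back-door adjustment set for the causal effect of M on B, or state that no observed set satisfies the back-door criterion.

M→B: minimal back-door set {G, W}.

desc(M)\{M}={B}; candidates ⊆ {G,P,S,W}.
size 0: {}; under {} M still reaches {B,G,P,S,W} ∋ B.
size 1: {G}, {P}, {S} …(+1); under {G} M still reaches {B,P,W} ∋ B.
{G,W}: M⊥B given {G,W} in G with M→· removed — back-door holds.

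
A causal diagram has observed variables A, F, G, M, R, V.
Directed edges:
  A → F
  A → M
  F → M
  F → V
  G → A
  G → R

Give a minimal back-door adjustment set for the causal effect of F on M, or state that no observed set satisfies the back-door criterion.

F→M: minimal back-door set {A}.

desc(F)\{F}={M,V}; candidates ⊆ {A,G,R}.
size 0: {}; under {} F still reaches {A,G,M,R} ∋ M.
{A}: F⊥M given {A} in G with F→· removed — back-door holds.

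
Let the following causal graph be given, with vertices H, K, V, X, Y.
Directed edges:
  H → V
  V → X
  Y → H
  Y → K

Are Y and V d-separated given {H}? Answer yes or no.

Bayes-Ball from Y | {H} reaches {K}.
V ∉ reach(Y|{H}) ⇒ Y ⊥ V | {H}.

Yes — Y ⊥ V | {H}.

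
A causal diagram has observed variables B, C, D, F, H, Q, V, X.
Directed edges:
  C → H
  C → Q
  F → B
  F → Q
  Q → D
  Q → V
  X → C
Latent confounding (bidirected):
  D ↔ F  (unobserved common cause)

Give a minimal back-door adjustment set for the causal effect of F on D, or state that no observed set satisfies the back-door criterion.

F→D: no observed back-door set.

desc(F)\{F}={B,D,Q,V}; candidates ⊆ {C,H,X}.
F↔D: latent back-door arc(s) into F.
size 0: {}; under {} F still reaches {D} ∋ D.
size 1: {C}, {H}, {X}; under {C} F still reaches {D} ∋ D.
size 2: {C,H}, {C,X}, {H,X}; under {C,H} F still reaches {D} ∋ D.
F↔D cannot be blocked by any observed set — no back-door set.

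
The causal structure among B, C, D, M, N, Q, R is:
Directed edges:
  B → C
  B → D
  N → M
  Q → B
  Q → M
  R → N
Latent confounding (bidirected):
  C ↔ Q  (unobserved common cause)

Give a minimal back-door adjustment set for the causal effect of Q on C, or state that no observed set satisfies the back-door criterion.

Q→C: no observed back-door set.

desc(Q)\{Q}={B,C,D,M}; candidates ⊆ {N,R}.
Q↔C: latent back-door arc(s) into Q.
size 0: {}; under {} Q still reaches {C} ∋ C.
size 1: {N}, {R}; under {N} Q still reaches {C} ∋ C.
size 2: {N,R}; under {N,R} Q still reaches {C} ∋ C.
Q↔C cannot be blocked by any observed set — no back-door set.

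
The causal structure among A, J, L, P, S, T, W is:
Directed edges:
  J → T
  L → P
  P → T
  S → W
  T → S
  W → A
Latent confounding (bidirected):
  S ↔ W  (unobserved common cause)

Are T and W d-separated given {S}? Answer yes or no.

Bayes-Ball from T | {S} reaches {A,J,L,P,W}.
W ∈ reach(T|{S}) ⇒ T ⊥̸ W | {S}.

No — T and W are d-connected given {S}.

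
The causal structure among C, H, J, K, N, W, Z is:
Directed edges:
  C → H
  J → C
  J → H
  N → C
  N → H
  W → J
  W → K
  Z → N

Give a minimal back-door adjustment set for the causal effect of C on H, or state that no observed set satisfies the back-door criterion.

desc(C)\{C}={H}; candidates ⊆ {J,K,N,W,Z}.
size 0: {}; under {} C still reaches {H,J,K,N,W,Z} ∋ H.
size 1: {J}, {K}, {N} …(+2); under {J} C still reaches {H,N,Z} ∋ H.
{J,N}: C⊥H given {J,N} in G with C→· removed — back-door holds.

C→H: minimal back-door set {J, N}.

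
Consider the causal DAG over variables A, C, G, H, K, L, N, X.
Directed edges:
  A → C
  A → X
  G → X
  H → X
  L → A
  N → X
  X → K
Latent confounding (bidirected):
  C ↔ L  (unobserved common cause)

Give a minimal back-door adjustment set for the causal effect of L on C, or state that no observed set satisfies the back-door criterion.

desc(L)\{L}={A,C,K,X}; candidates ⊆ {G,H,N}.
L↔C: latent back-door arc(s) into L.
size 0: {}; under {} L still reaches {C} ∋ C.
size 1: {G}, {H}, {N}; under {G} L still reaches {C} ∋ C.
size 2: {G,H}, {G,N}, {H,N}; under {G,H} L still reaches {C} ∋ C.
L↔C cannot be blocked by any observed set — no back-door set.

L→C: no observed back-door set.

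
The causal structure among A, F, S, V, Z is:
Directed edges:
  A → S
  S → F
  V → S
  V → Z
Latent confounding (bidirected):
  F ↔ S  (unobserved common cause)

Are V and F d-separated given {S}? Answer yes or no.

No — V and F are d-connected given {S}.

Bayes-Ball from V | {S} reaches {A,F,Z}.
F ∈ reach(V|{S}) ⇒ V ⊥̸ F | {S}.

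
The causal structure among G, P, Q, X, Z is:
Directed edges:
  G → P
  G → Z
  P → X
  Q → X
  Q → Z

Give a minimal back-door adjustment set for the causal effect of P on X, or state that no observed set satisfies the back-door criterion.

desc(P)\{P}={X}; candidates ⊆ {G,Q,Z}.
∅: P⊥X given ∅ in G with P→· removed — back-door holds.

P→X: minimal back-door set ∅.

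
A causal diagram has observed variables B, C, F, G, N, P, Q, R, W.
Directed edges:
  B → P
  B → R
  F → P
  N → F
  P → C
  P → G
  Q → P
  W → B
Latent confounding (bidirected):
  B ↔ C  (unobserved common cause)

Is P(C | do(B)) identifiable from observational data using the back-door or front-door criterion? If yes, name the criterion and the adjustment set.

desc(B)\{B}={C,G,P,R}; candidates ⊆ {F,N,Q,W}.
B↔C: latent back-door arc(s) into B.
size 0: {}; under {} B still reaches {C,W} ∋ C.
size 1: {F}, {N}, {Q} …(+1); under {F} B still reaches {C,W} ∋ C.
size 2: {F,N}, {F,Q}, {F,W} …(+3); under {F,N} B still reaches {C,W} ∋ C.
B↔C cannot be blocked by any observed set — no back-door set.
{P}: (i) intercepts every directed B→C path; (ii) no back-door B→{P}; (iii) {B} blocks every back-door {P}→C. Front-door holds.
P(C|do(B)) = Σ_{P} P(P|B) Σ_{B'} P(C|P,B')P(B').

P(C|do(B)): frontdoor, adjust for {P}.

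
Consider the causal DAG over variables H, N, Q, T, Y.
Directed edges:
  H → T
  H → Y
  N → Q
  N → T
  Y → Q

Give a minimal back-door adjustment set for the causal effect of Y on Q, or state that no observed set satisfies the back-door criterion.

desc(Y)\{Y}={Q}; candidates ⊆ {H,N,T}.
∅: Y⊥Q given ∅ in G with Y→· removed — back-door holds.

Y→Q: minimal back-door set ∅.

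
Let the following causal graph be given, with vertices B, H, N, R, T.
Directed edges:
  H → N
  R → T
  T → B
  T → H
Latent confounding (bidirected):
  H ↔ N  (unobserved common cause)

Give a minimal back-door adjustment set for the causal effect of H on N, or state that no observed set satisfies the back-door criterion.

desc(H)\{H}={N}; candidates ⊆ {B,R,T}.
H↔N: latent back-door arc(s) into H.
size 0: {}; under {} H still reaches {B,N,R,T} ∋ N.
size 1: {B}, {R}, {T}; under {B} H still reaches {N,R,T} ∋ N.
size 2: {B,R}, {B,T}, {R,T}; under {B,R} H still reaches {N,T} ∋ N.
H↔N cannot be blocked by any observed set — no back-door set.

H→N: no observed back-door set.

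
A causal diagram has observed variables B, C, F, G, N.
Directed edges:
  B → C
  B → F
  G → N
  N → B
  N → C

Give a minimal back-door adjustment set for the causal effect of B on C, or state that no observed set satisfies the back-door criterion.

desc(B)\{B}={C,F}; candidates ⊆ {G,N}.
size 0: {}; under {} B still reaches {C,G,N} ∋ C.
{N}: B⊥C given {N} in G with B→· removed — back-door holds.

B→C: minimal back-door set {N}.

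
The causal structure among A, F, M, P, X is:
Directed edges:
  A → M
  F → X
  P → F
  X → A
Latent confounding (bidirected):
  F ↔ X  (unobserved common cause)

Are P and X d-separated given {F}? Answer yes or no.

Bayes-Ball from P | {F} reaches {A,M,X}.
X ∈ reach(P|{F}) ⇒ P ⊥̸ X | {F}.

No — P and X are d-connected given {F}.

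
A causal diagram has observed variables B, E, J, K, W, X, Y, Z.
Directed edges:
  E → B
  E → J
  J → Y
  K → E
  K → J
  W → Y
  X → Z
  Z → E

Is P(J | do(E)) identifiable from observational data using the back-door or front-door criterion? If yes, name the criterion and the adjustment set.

P(J|do(E)): backdoor, adjust for {K}.

desc(E)\{E}={B,J,Y}; candidates ⊆ {K,W,X,Z}.
size 0: {}; under {} E still reaches {J,K,X,Y,Z} ∋ J.
{K}: E⊥J given {K} in G with E→· removed — back-door holds.
P(J|do(E)) = Σ_{K} P(J|E,K)·P(K).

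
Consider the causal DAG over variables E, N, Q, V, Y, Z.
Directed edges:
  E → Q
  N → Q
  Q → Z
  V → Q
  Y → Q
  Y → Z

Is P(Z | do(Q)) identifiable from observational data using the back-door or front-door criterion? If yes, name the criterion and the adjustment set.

P(Z|do(Q)): backdoor, adjust for {Y}.

desc(Q)\{Q}={Z}; candidates ⊆ {E,N,V,Y}.
size 0: {}; under {} Q still reaches {E,N,V,Y,Z} ∋ Z.
{Y}: Q⊥Z given {Y} in G with Q→· removed — back-door holds.
P(Z|do(Q)) = Σ_{Y} P(Z|Q,Y)·P(Y).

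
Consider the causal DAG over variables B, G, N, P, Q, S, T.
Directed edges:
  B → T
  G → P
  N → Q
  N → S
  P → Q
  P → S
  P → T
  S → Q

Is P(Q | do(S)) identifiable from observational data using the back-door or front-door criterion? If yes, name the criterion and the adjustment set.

desc(S)\{S}={Q}; candidates ⊆ {B,G,N,P,T}.
size 0: {}; under {} S still reaches {G,N,P,Q,T} ∋ Q.
size 1: {B}, {G}, {N} …(+2); under {B} S still reaches {G,N,P,Q,T} ∋ Q.
{N,P}: S⊥Q given {N,P} in G with S→· removed — back-door holds.
P(Q|do(S)) = Σ_{N,P} P(Q|S,N,P)·P(N,P).

P(Q|do(S)): backdoor, adjust for {N, P}.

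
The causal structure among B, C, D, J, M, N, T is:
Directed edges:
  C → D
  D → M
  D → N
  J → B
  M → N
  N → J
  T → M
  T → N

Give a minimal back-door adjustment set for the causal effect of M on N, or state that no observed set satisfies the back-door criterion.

M→N: minimal back-door set {D, T}.

desc(M)\{M}={B,J,N}; candidates ⊆ {C,D,T}.
size 0: {}; under {} M still reaches {B,C,D,J,N,T} ∋ N.
size 1: {C}, {D}, {T}; under {C} M still reaches {B,D,J,N,T} ∋ N.
{D,T}: M⊥N given {D,T} in G with M→· removed — back-door holds.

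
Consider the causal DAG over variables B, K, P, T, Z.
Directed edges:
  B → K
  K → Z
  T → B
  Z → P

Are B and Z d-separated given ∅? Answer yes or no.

Bayes-Ball from B | ∅ reaches {K,P,T,Z}.
Z ∈ reach(B|∅) ⇒ B ⊥̸ Z | ∅.

No — B and Z are d-connected given ∅.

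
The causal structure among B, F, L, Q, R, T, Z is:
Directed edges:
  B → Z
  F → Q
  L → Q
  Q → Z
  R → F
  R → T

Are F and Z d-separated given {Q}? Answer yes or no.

Yes — F ⊥ Z | {Q}.

Bayes-Ball from F | {Q} reaches {L,R,T}.
Z ∉ reach(F|{Q}) ⇒ F ⊥ Z | {Q}.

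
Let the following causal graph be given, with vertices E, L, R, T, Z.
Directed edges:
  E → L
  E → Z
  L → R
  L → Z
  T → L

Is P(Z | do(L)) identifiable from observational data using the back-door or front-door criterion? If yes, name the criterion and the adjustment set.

desc(L)\{L}={R,Z}; candidates ⊆ {E,T}.
size 0: {}; under {} L still reaches {E,T,Z} ∋ Z.
{E}: L⊥Z given {E} in G with L→· removed — back-door holds.
P(Z|do(L)) = Σ_{E} P(Z|L,E)·P(E).

P(Z|do(L)): backdoor, adjust for {E}.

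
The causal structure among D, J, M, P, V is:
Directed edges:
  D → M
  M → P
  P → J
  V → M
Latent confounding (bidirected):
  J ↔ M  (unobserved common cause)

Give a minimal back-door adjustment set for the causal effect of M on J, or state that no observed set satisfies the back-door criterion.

M→J: no observed back-door set.

desc(M)\{M}={J,P}; candidates ⊆ {D,V}.
M↔J: latent back-door arc(s) into M.
size 0: {}; under {} M still reaches {D,J,V} ∋ J.
size 1: {D}, {V}; under {D} M still reaches {J,V} ∋ J.
size 2: {D,V}; under {D,V} M still reaches {J} ∋ J.
M↔J cannot be blocked by any observed set — no back-door set.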